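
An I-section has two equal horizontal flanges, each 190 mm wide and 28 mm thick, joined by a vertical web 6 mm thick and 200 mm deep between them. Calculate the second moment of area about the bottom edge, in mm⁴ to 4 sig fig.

I_base ≈ 3.370 × 10⁸ mm⁴

Split into non-overlapping primitives; take the origin at the lower-left of the bounding box.
Bottom flange: 190 × 28, A = 5 320 mm², y = 14 mm, Ī = 347 573 mm⁴.
Web: 6 × 200, A = 1 200 mm², y = 128 mm, Ī = 4 000 000 mm⁴.
Top flange: 190 × 28, A = 5 320 mm², y = 242 mm, Ī = 347 573 mm⁴.
Transfer each piece to the base of the section using Ī + A·d² with d = y − 0:
  bottom flange: d = 14 mm → contributes +1 390 293 mm⁴
  web: d = 128 mm → contributes +23 660 800 mm⁴
  top flange: d = 242 mm → contributes +311 908 053 mm⁴
Total I = 336 959 147 mm⁴.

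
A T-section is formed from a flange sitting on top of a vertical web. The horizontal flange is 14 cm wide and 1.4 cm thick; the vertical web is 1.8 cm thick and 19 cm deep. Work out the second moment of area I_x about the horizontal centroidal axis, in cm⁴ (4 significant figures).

I_x ≈ 2328 cm⁴

Break the section into simple shapes (no overlaps), measuring from the bottom-left corner of the bounding box.
Flange: 14 × 1.4, A = 19.6 cm², y = 19.7 cm, Ī = 3.20133 cm⁴.
Web: 1.8 × 19, A = 34.2 cm², y = 9.5 cm, Ī = 1028.85 cm⁴.
Centroid: ȳ = ΣA·y / ΣA = 13.216 cm.
Transfer each piece to the horizontal centroidal axis using Ī + A·d² with d = y − 13.216:
  flange: d = 6.48401 cm → contributes +827.233 cm⁴
  web: d = -3.71599 cm → contributes +1501.1 cm⁴
Total I = 2328.34 cm⁴.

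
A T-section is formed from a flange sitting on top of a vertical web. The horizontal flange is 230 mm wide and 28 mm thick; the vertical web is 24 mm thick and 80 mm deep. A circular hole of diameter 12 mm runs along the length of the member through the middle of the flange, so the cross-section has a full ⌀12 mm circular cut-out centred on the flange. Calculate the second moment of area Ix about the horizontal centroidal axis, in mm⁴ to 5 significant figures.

Decompose the section into non-overlapping parts with the origin at the bottom-left of its bounding rectangle.
Flange: 230 × 28, A = 6 440 mm², y = 94 mm, Ī = 420746.7 mm⁴.
Web: 24 × 80, A = 1 920 mm², y = 40 mm, Ī = 1 024 000 mm⁴.
Hole (subtracted): ⌀12, A = 113.0973 mm², y = 94 mm, Ī = 1017.876 mm⁴.
Centroid: ȳ = ΣA·y / ΣA = 81.42801 mm.
Transfer each piece to the horizontal centroidal axis using Ī + A·d² with d = y − 81.42801:
  flange: d = 12.57199 mm → contributes +1 438 621 mm⁴
  web: d = -41.42801 mm → contributes +4 319 257 mm⁴
  hole: d = 12.57199 mm → contributes −18893.48 mm⁴
Total I = 5 738 985 mm⁴.

Ix ≈ 5.7390 × 10⁶ mm⁴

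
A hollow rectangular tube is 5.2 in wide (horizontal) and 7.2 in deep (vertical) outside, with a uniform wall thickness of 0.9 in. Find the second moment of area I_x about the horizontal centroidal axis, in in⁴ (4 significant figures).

I_x ≈ 117.1 in⁴

Decompose the section into non-overlapping parts with the origin at the bottom-left of its bounding rectangle.
Outer rectangle: 5.2 × 7.2, A = 37.44 in², y = 3.6 in, Ī = 161.741 in⁴.
Inner void (subtracted): 3.4 × 5.4, A = 18.36 in², y = 3.6 in, Ī = 44.6148 in⁴.
By symmetry the centroid is at mid-height, ȳ = 3.6 in.
All pieces are centred on the horizontal centroidal axis, so I = ΣĪ (holes subtracted) = 117.126 in⁴.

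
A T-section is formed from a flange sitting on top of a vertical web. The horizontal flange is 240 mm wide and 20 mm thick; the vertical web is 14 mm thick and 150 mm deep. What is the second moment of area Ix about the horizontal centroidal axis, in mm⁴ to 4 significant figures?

Ix ≈ 1.465 × 10⁷ mm⁴

Break the section into simple shapes (no overlaps), measuring from the bottom-left corner of the bounding box.
Flange: 240 × 20, A = 4 800 mm², y = 160 mm, Ī = 160 000 mm⁴.
Web: 14 × 150, A = 2 100 mm², y = 75 mm, Ī = 3 937 500 mm⁴.
Centroid: ȳ = ΣA·y / ΣA = 134.13 mm.
Transfer each piece to the horizontal centroidal axis using Ī + A·d² with d = y − 134.13:
  flange: d = 25.8696 mm → contributes +3 372 325 mm⁴
  web: d = -59.1304 mm → contributes +11 279 957 mm⁴
Total I = 14 652 283 mm⁴.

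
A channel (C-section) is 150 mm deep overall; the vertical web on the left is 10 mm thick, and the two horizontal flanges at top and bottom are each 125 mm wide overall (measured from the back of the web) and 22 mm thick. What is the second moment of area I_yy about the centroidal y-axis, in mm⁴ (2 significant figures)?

Decompose the section into non-overlapping parts with the origin at the bottom-left of its bounding rectangle.
Web: 10 × 150, A = 1 500 mm², x = 5 mm, Ī = 12 500 mm⁴.
Top flange (beyond web): 115 × 22, A = 2 530 mm², x = 67.5 mm, Ī = 2 788 271 mm⁴.
Bottom flange (beyond web): 115 × 22, A = 2 530 mm², x = 67.5 mm, Ī = 2 788 271 mm⁴.
Centroid: x̄ = ΣA·x / ΣA = 53.21 mm.
Transfer each piece to the centroidal y-axis using Ī + A·d² with d = x − 53.21:
  web: d = -48.21 mm → contributes +3 498 639 mm⁴
  top flange (beyond web): d = 14.29 mm → contributes +3 304 991 mm⁴
  bottom flange (beyond web): d = 14.29 mm → contributes +3 304 991 mm⁴
Total I = 10 108 621 mm⁴.

I_yy ≈ 1.0 × 10⁷ mm⁴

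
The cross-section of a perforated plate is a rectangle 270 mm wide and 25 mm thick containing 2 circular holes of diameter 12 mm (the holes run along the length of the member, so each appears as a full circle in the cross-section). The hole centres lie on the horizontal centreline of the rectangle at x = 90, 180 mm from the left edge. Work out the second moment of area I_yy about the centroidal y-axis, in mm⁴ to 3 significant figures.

I_yy ≈ 4.05 × 10⁷ mm⁴

Treat the section as a set of non-overlapping primitives; coordinates are from the bounding-box lower-left.
Plate: 270 × 25, A = 6 750 mm², x = 135 mm, Ī = 41 006 250 mm⁴.
Hole 1 (subtracted): ⌀12, A = 113.1 mm², x = 90 mm, Ī = 1017.9 mm⁴.
Hole 2 (subtracted): ⌀12, A = 113.1 mm², x = 180 mm, Ī = 1017.9 mm⁴.
By symmetry the centroid is at mid-width, x̄ = 135 mm.
Transfer each piece to the centroidal y-axis using Ī + A·d² with d = x − 135:
  plate: d = 0 mm → contributes +41 006 250 mm⁴
  hole 1: d = -45 mm → contributes −230 040 mm⁴
  hole 2: d = 45 mm → contributes −230 040 mm⁴
Total I = 40 546 170 mm⁴.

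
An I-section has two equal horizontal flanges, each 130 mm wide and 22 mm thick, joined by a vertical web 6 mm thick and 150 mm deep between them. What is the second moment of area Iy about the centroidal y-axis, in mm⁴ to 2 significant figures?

Treat the section as a set of non-overlapping primitives; coordinates are from the bounding-box lower-left.
Bottom flange: 130 × 22, A = 2 860 mm², x = 65 mm, Ī = 4 027 833 mm⁴.
Web: 6 × 150, A = 900 mm², x = 65 mm, Ī = 2 700 mm⁴.
Top flange: 130 × 22, A = 2 860 mm², x = 65 mm, Ī = 4 027 833 mm⁴.
By symmetry the centroid is at mid-width, x̄ = 65 mm.
All pieces are centred on the centroidal y-axis, so I = ΣĪ = 8 058 367 mm⁴.

Iy ≈ 8.1 × 10⁶ mm⁴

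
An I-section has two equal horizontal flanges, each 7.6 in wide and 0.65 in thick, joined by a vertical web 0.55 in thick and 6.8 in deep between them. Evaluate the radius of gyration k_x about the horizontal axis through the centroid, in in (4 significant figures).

k_x ≈ 3.339 in

Treat the section as a set of non-overlapping primitives; coordinates are from the bounding-box lower-left.
Bottom flange: 7.6 × 0.65, A = 4.94 in², y = 0.325 in, Ī = 0.173929 in⁴.
Web: 0.55 × 6.8, A = 3.74 in², y = 4.05 in, Ī = 14.4115 in⁴.
Top flange: 7.6 × 0.65, A = 4.94 in², y = 7.775 in, Ī = 0.173929 in⁴.
By symmetry the centroid is at mid-height, ȳ = 4.05 in.
Transfer each piece to the horizontal axis through the centroid using Ī + A·d² with d = y − 4.05:
  bottom flange: d = -3.725 in → contributes +68.7195 in⁴
  web: d = 0 in → contributes +14.4115 in⁴
  top flange: d = 3.725 in → contributes +68.7195 in⁴
Total I = 151.851 in⁴.
Radius of gyration: k = √(I/A) = √(151.851 / 13.62) = 3.33902 in.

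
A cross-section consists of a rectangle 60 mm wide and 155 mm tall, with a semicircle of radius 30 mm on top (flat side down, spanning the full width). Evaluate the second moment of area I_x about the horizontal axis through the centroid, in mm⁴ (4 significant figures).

I_x ≈ 2.870 × 10⁷ mm⁴

Decompose the section into non-overlapping parts with the origin at the bottom-left of its bounding rectangle.
Rectangular body: 60 × 155, A = 9 300 mm², y = 77.5 mm, Ī = 18 619 375 mm⁴.
Semicircular cap: semicircle r = 30, A = 1413.72 mm², y = 167.732 mm, Ī = 88903.1 mm⁴.
Centroid: ȳ = ΣA·y / ΣA = 89.4065 mm.
Transfer each piece to the horizontal axis through the centroid using Ī + A·d² with d = y − 89.4065:
  rectangular body: d = -11.9065 mm → contributes +19 937 791 mm⁴
  semicircular cap: d = 78.3259 mm → contributes +8 761 975 mm⁴
Total I = 28 699 766 mm⁴.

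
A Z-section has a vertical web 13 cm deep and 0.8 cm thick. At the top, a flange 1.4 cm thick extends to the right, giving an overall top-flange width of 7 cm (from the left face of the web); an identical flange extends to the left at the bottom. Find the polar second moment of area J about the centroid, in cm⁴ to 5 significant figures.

Treat the section as a set of non-overlapping primitives; coordinates are from the bounding-box lower-left.
Web: 0.8 × 13, A = 10.4 cm², y = 6.5 cm, Ī = 146.4667 cm⁴.
Top flange (beyond web): 6.2 × 1.4, A = 8.68 cm², y = 12.3 cm, Ī = 1.417733 cm⁴.
Bottom flange (beyond web): 6.2 × 1.4, A = 8.68 cm², y = 0.7 cm, Ī = 1.417733 cm⁴.
Centroid: ȳ = ΣA·y / ΣA = 6.5 cm.
Transfer each piece to the centroidal x-axis using Ī + A·d² with d = y − 6.5:
  web: d = 0 cm → contributes +146.4667 cm⁴
  top flange (beyond web): d = 5.8 cm → contributes +293.4129 cm⁴
  bottom flange (beyond web): d = -5.8 cm → contributes +293.4129 cm⁴
Total I = 733.2925 cm⁴.
For the y-axis: x̄ = 6.6 cm.
Repeating about the centroidal y-axis gives I_y = 268.8245 cm⁴.
Polar second moment: J = I_x + I_y = 1002.117 cm⁴.

J ≈ 1002.1 cm⁴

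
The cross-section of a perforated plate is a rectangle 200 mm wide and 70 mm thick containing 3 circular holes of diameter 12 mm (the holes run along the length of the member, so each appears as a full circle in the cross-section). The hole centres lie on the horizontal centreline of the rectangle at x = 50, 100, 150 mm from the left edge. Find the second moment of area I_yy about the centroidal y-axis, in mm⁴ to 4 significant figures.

I_yy ≈ 4.610 × 10⁷ mm⁴

Break the section into simple shapes (no overlaps), measuring from the bottom-left corner of the bounding box.
Plate: 200 × 70, A = 14 000 mm², x = 100 mm, Ī = 46 666 667 mm⁴.
Hole 1 (subtracted): ⌀12, A = 113.097 mm², x = 50 mm, Ī = 1017.88 mm⁴.
Hole 2 (subtracted): ⌀12, A = 113.097 mm², x = 100 mm, Ī = 1017.88 mm⁴.
Hole 3 (subtracted): ⌀12, A = 113.097 mm², x = 150 mm, Ī = 1017.88 mm⁴.
By symmetry the centroid is at mid-width, x̄ = 100 mm.
Transfer each piece to the centroidal y-axis using Ī + A·d² with d = x − 100:
  plate: d = 0 mm → contributes +46 666 667 mm⁴
  hole 1: d = -50 mm → contributes −283 761 mm⁴
  hole 2: d = 0 mm → contributes −1017.88 mm⁴
  hole 3: d = 50 mm → contributes −283 761 mm⁴
Total I = 46 098 126 mm⁴.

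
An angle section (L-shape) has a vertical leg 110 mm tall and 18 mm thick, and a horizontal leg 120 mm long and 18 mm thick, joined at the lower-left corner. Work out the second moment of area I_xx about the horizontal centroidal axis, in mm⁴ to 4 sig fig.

Decompose the section into non-overlapping parts with the origin at the bottom-left of its bounding rectangle.
Vertical leg: 18 × 110, A = 1 980 mm², y = 55 mm, Ī = 1 996 500 mm⁴.
Horizontal leg (remainder): 102 × 18, A = 1 836 mm², y = 9 mm, Ī = 49 572 mm⁴.
Centroid: ȳ = ΣA·y / ΣA = 32.8679 mm.
Transfer each piece to the horizontal centroidal axis using Ī + A·d² with d = y − 32.8679:
  vertical leg: d = 22.1321 mm → contributes +2 966 361 mm⁴
  horizontal leg (remainder): d = -23.8679 mm → contributes +1 095 500 mm⁴
Total I = 4 061 861 mm⁴.

I_xx ≈ 4.062 × 10⁶ mm⁴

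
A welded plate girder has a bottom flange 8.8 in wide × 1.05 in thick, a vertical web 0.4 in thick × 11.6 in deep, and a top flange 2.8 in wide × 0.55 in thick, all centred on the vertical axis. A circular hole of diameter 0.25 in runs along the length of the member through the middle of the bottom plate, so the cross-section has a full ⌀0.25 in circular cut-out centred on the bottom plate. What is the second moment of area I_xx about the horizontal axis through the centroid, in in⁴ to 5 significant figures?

I_xx ≈ 322.65 in⁴

Decompose the section into non-overlapping parts with the origin at the bottom-left of its bounding rectangle.
Bottom plate: 8.8 × 1.05, A = 9.24 in², y = 0.525 in, Ī = 0.848925 in⁴.
Web plate: 0.4 × 11.6, A = 4.64 in², y = 6.85 in, Ī = 52.02987 in⁴.
Top plate: 2.8 × 0.55, A = 1.54 in², y = 12.925 in, Ī = 0.03882083 in⁴.
Hole (subtracted): ⌀0.25, A = 0.04908739 in², y = 0.525 in, Ī = 0.0001917476 in⁴.
Centroid: ȳ = ΣA·y / ΣA = 3.676667 in.
Transfer each piece to the horizontal axis through the centroid using Ī + A·d² with d = y − 3.676667:
  bottom plate: d = -3.151667 in → contributes +92.6299 in⁴
  web plate: d = 3.173333 in → contributes +98.75486 in⁴
  top plate: d = 9.248333 in → contributes +131.7576 in⁴
  hole: d = -3.151667 in → contributes −0.487777 in⁴
Total I = 322.6546 in⁴.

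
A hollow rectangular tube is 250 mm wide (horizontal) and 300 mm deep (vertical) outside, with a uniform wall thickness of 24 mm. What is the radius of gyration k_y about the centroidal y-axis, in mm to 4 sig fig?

Treat the section as a set of non-overlapping primitives; coordinates are from the bounding-box lower-left.
Outer rectangle: 250 × 300, A = 75 000 mm², x = 125 mm, Ī = 390 625 000 mm⁴.
Inner void (subtracted): 202 × 252, A = 50 904 mm², x = 125 mm, Ī = 173 090 568 mm⁴.
By symmetry the centroid is at mid-width, x̄ = 125 mm.
All pieces are centred on the centroidal y-axis, so I = ΣĪ (holes subtracted) = 217 534 432 mm⁴.
Radius of gyration: k = √(I/A) = √(217 534 432 / 24 096) = 95.0149 mm.

k_y ≈ 95.01 mm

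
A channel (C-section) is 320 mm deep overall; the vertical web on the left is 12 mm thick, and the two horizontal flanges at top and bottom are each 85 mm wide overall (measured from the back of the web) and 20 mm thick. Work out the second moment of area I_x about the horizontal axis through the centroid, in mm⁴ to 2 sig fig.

I_x ≈ 9.9 × 10⁷ mm⁴

Split into non-overlapping primitives; take the origin at the lower-left of the bounding box.
Web: 12 × 320, A = 3 840 mm², y = 160 mm, Ī = 32 768 000 mm⁴.
Top flange (beyond web): 73 × 20, A = 1 460 mm², y = 310 mm, Ī = 48 667 mm⁴.
Bottom flange (beyond web): 73 × 20, A = 1 460 mm², y = 10 mm, Ī = 48 667 mm⁴.
By symmetry the centroid is at mid-height, ȳ = 160 mm.
Transfer each piece to the horizontal axis through the centroid using Ī + A·d² with d = y − 160:
  web: d = 0 mm → contributes +32 768 000 mm⁴
  top flange (beyond web): d = 150 mm → contributes +32 898 667 mm⁴
  bottom flange (beyond web): d = -150 mm → contributes +32 898 667 mm⁴
Total I = 98 565 333 mm⁴.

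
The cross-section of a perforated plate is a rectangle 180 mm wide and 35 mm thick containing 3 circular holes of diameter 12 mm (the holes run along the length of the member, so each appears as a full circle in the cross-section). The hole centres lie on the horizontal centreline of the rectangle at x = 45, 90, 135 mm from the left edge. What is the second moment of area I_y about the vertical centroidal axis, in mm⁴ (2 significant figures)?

I_y ≈ 1.7 × 10⁷ mm⁴

Break the section into simple shapes (no overlaps), measuring from the bottom-left corner of the bounding box.
Plate: 180 × 35, A = 6 300 mm², x = 90 mm, Ī = 17 010 000 mm⁴.
Hole 1 (subtracted): ⌀12, A = 113.1 mm², x = 45 mm, Ī = 1 018 mm⁴.
Hole 2 (subtracted): ⌀12, A = 113.1 mm², x = 90 mm, Ī = 1 018 mm⁴.
Hole 3 (subtracted): ⌀12, A = 113.1 mm², x = 135 mm, Ī = 1 018 mm⁴.
By symmetry the centroid is at mid-width, x̄ = 90 mm.
Transfer each piece to the vertical centroidal axis using Ī + A·d² with d = x − 90:
  plate: d = 0 mm → contributes +17 010 000 mm⁴
  hole 1: d = -45 mm → contributes −230 040 mm⁴
  hole 2: d = 0 mm → contributes −1 018 mm⁴
  hole 3: d = 45 mm → contributes −230 040 mm⁴
Total I = 16 548 902 mm⁴.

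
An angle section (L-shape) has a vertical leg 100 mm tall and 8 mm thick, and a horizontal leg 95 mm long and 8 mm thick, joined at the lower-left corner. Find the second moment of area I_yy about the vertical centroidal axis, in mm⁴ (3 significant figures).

I_yy ≈ 1.28 × 10⁶ mm⁴

Break the section into simple shapes (no overlaps), measuring from the bottom-left corner of the bounding box.
Vertical leg: 8 × 100, A = 800 mm², x = 4 mm, Ī = 4266.7 mm⁴.
Horizontal leg (remainder): 87 × 8, A = 696 mm², x = 51.5 mm, Ī = 439 002 mm⁴.
Centroid: x̄ = ΣA·x / ΣA = 26.099 mm.
Transfer each piece to the vertical centroidal axis using Ī + A·d² with d = x − 26.099:
  vertical leg: d = -22.099 mm → contributes +394 957 mm⁴
  horizontal leg (remainder): d = 25.401 mm → contributes +888 071 mm⁴
Total I = 1 283 028 mm⁴.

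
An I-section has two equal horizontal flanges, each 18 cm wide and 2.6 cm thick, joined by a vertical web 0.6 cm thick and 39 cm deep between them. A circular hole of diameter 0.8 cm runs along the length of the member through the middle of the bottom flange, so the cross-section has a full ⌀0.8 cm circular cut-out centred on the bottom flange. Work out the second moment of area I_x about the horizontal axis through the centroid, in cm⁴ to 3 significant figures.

I_x ≈ 4.33 × 10⁴ cm⁴

Decompose the section into non-overlapping parts with the origin at the bottom-left of its bounding rectangle.
Bottom flange: 18 × 2.6, A = 46.8 cm², y = 1.3 cm, Ī = 26.364 cm⁴.
Web: 0.6 × 39, A = 23.4 cm², y = 22.1 cm, Ī = 2 966 cm⁴.
Top flange: 18 × 2.6, A = 46.8 cm², y = 42.9 cm, Ī = 26.364 cm⁴.
Hole (subtracted): ⌀0.8, A = 0.50265 cm², y = 1.3 cm, Ī = 0.020106 cm⁴.
Centroid: ȳ = ΣA·y / ΣA = 22.19 cm.
Transfer each piece to the horizontal axis through the centroid using Ī + A·d² with d = y − 22.19:
  bottom flange: d = -20.89 cm → contributes +20 449 cm⁴
  web: d = -0.089746 cm → contributes +2966.1 cm⁴
  top flange: d = 20.71 cm → contributes +20 100 cm⁴
  hole: d = -20.89 cm → contributes −219.37 cm⁴
Total I = 43 295 cm⁴.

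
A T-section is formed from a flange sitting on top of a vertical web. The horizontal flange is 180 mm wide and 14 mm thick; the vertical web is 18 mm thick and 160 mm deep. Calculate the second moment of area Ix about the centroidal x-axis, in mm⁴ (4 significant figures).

Break the section into simple shapes (no overlaps), measuring from the bottom-left corner of the bounding box.
Flange: 180 × 14, A = 2 520 mm², y = 167 mm, Ī = 41 160 mm⁴.
Web: 18 × 160, A = 2 880 mm², y = 80 mm, Ī = 6 144 000 mm⁴.
Centroid: ȳ = ΣA·y / ΣA = 120.6 mm.
Transfer each piece to the centroidal x-axis using Ī + A·d² with d = y − 120.6:
  flange: d = 46.4 mm → contributes +5 466 619 mm⁴
  web: d = -40.6 mm → contributes +10 891 277 mm⁴
Total I = 16 357 896 mm⁴.

Ix ≈ 1.636 × 10⁷ mm⁴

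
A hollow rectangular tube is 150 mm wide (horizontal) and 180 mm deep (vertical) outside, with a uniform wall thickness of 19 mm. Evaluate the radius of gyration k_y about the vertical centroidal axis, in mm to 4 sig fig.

Decompose the section into non-overlapping parts with the origin at the bottom-left of its bounding rectangle.
Outer rectangle: 150 × 180, A = 27 000 mm², x = 75 mm, Ī = 50 625 000 mm⁴.
Inner void (subtracted): 112 × 142, A = 15 904 mm², x = 75 mm, Ī = 16 624 981 mm⁴.
By symmetry the centroid is at mid-width, x̄ = 75 mm.
All pieces are centred on the vertical centroidal axis, so I = ΣĪ (holes subtracted) = 34 000 019 mm⁴.
Radius of gyration: k = √(I/A) = √(34 000 019 / 11 096) = 55.3549 mm.

k_y ≈ 55.35 mm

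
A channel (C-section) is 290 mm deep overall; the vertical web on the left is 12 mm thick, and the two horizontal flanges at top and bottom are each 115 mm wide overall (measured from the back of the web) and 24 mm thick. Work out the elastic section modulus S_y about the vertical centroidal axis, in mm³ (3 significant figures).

Split into non-overlapping primitives; take the origin at the lower-left of the bounding box.
Web: 12 × 290, A = 3 480 mm², x = 6 mm, Ī = 41 760 mm⁴.
Top flange (beyond web): 103 × 24, A = 2 472 mm², x = 63.5 mm, Ī = 2 185 454 mm⁴.
Bottom flange (beyond web): 103 × 24, A = 2 472 mm², x = 63.5 mm, Ī = 2 185 454 mm⁴.
Centroid: x̄ = ΣA·x / ΣA = 39.746 mm.
Transfer each piece to the vertical centroidal axis using Ī + A·d² with d = x − 39.746:
  web: d = -33.746 mm → contributes +4 004 861 mm⁴
  top flange (beyond web): d = 23.754 mm → contributes +3 580 235 mm⁴
  bottom flange (beyond web): d = 23.754 mm → contributes +3 580 235 mm⁴
Total I = 11 165 330 mm⁴.
Extreme fibre distance c = 75.254 mm; S = I/c = 148 369 mm³.

S_y ≈ 1.48 × 10⁵ mm³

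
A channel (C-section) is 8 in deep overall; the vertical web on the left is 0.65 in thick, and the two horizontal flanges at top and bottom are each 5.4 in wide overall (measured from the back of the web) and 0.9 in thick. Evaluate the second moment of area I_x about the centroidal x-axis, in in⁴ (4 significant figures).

Split into non-overlapping primitives; take the origin at the lower-left of the bounding box.
Web: 0.65 × 8, A = 5.2 in², y = 4 in, Ī = 27.7333 in⁴.
Top flange (beyond web): 4.75 × 0.9, A = 4.275 in², y = 7.55 in, Ī = 0.288563 in⁴.
Bottom flange (beyond web): 4.75 × 0.9, A = 4.275 in², y = 0.45 in, Ī = 0.288563 in⁴.
By symmetry the centroid is at mid-height, ȳ = 4 in.
Transfer each piece to the centroidal x-axis using Ī + A·d² with d = y − 4:
  web: d = 0 in → contributes +27.7333 in⁴
  top flange (beyond web): d = 3.55 in → contributes +54.1643 in⁴
  bottom flange (beyond web): d = -3.55 in → contributes +54.1643 in⁴
Total I = 136.062 in⁴.

I_x ≈ 136.1 in⁴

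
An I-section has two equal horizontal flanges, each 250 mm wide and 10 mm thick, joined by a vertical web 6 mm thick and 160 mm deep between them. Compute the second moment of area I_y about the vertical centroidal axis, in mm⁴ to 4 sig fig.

I_y ≈ 2.604 × 10⁷ mm⁴

Treat the section as a set of non-overlapping primitives; coordinates are from the bounding-box lower-left.
Bottom flange: 250 × 10, A = 2 500 mm², x = 125 mm, Ī = 13 020 833 mm⁴.
Web: 6 × 160, A = 960 mm², x = 125 mm, Ī = 2 880 mm⁴.
Top flange: 250 × 10, A = 2 500 mm², x = 125 mm, Ī = 13 020 833 mm⁴.
By symmetry the centroid is at mid-width, x̄ = 125 mm.
All pieces are centred on the vertical centroidal axis, so I = ΣĪ = 26 044 547 mm⁴.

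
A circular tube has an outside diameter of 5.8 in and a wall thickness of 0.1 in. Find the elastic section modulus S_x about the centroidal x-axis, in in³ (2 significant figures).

S_x ≈ 2.5 in³

Break the section into simple shapes (no overlaps), measuring from the bottom-left corner of the bounding box.
Outer circle: ⌀5.8, A = 26.42 in², y = 2.9 in, Ī = 55.55 in⁴.
Bore (subtracted): ⌀5.6, A = 24.63 in², y = 2.9 in, Ī = 48.27 in⁴.
By symmetry the centroid is at mid-height, ȳ = 2.9 in.
All pieces are centred on the centroidal x-axis, so I = ΣĪ (holes subtracted) = 7.275 in⁴.
Extreme fibre distance c = 2.9 in; S = I/c = 2.509 in³.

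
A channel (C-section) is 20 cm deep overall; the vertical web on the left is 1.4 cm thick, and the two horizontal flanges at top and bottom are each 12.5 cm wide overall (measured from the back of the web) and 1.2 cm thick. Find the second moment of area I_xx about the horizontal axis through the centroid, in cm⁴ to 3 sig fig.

Break the section into simple shapes (no overlaps), measuring from the bottom-left corner of the bounding box.
Web: 1.4 × 20, A = 28 cm², y = 10 cm, Ī = 933.33 cm⁴.
Top flange (beyond web): 11.1 × 1.2, A = 13.32 cm², y = 19.4 cm, Ī = 1.5984 cm⁴.
Bottom flange (beyond web): 11.1 × 1.2, A = 13.32 cm², y = 0.6 cm, Ī = 1.5984 cm⁴.
By symmetry the centroid is at mid-height, ȳ = 10 cm.
Transfer each piece to the horizontal axis through the centroid using Ī + A·d² with d = y − 10:
  web: d = 0 cm → contributes +933.33 cm⁴
  top flange (beyond web): d = 9.4 cm → contributes +1178.6 cm⁴
  bottom flange (beyond web): d = -9.4 cm → contributes +1178.6 cm⁴
Total I = 3290.4 cm⁴.

I_xx ≈ 3290 cm⁴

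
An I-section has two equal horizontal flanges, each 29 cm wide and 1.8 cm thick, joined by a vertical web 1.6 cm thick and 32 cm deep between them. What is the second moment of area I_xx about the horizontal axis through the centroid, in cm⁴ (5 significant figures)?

Decompose the section into non-overlapping parts with the origin at the bottom-left of its bounding rectangle.
Bottom flange: 29 × 1.8, A = 52.2 cm², y = 0.9 cm, Ī = 14.094 cm⁴.
Web: 1.6 × 32, A = 51.2 cm², y = 17.8 cm, Ī = 4369.067 cm⁴.
Top flange: 29 × 1.8, A = 52.2 cm², y = 34.7 cm, Ī = 14.094 cm⁴.
By symmetry the centroid is at mid-height, ȳ = 17.8 cm.
Transfer each piece to the horizontal axis through the centroid using Ī + A·d² with d = y − 17.8:
  bottom flange: d = -16.9 cm → contributes +14922.94 cm⁴
  web: d = 0 cm → contributes +4369.067 cm⁴
  top flange: d = 16.9 cm → contributes +14922.94 cm⁴
Total I = 34214.94 cm⁴.

I_xx ≈ 3.4215 × 10⁴ cm⁴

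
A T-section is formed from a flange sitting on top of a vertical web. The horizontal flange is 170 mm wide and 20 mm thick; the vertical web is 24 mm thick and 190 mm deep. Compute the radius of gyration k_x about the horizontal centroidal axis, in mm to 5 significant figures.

Treat the section as a set of non-overlapping primitives; coordinates are from the bounding-box lower-left.
Flange: 170 × 20, A = 3 400 mm², y = 200 mm, Ī = 113333.3 mm⁴.
Web: 24 × 190, A = 4 560 mm², y = 95 mm, Ī = 13 718 000 mm⁴.
Centroid: ȳ = ΣA·y / ΣA = 139.8492 mm.
Transfer each piece to the horizontal centroidal axis using Ī + A·d² with d = y − 139.8492:
  flange: d = 60.15075 mm → contributes +12 414 918 mm⁴
  web: d = -44.84925 mm → contributes +22 890 234 mm⁴
Total I = 35 305 152 mm⁴.
Radius of gyration: k = √(I/A) = √(35 305 152 / 7 960) = 66.5982 mm.

k_x ≈ 66.598 mm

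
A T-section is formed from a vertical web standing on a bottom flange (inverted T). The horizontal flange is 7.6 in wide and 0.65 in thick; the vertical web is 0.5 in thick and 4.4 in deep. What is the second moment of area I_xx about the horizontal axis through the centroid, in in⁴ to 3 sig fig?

Treat the section as a set of non-overlapping primitives; coordinates are from the bounding-box lower-left.
Flange: 7.6 × 0.65, A = 4.94 in², y = 0.325 in, Ī = 0.17393 in⁴.
Web: 0.5 × 4.4, A = 2.2 in², y = 2.85 in, Ī = 3.5493 in⁴.
Centroid: ȳ = ΣA·y / ΣA = 1.103 in.
Transfer each piece to the horizontal axis through the centroid using Ī + A·d² with d = y − 1.103:
  flange: d = -0.77801 in → contributes +3.1641 in⁴
  web: d = 1.747 in → contributes +10.264 in⁴
Total I = 13.428 in⁴.

I_xx ≈ 13.4 in⁴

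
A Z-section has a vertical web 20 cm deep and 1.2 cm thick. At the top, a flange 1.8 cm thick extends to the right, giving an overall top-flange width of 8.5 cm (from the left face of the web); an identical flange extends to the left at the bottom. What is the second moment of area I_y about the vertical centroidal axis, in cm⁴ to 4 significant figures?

I_y ≈ 594.3 cm⁴

Split into non-overlapping primitives; take the origin at the lower-left of the bounding box.
Web: 1.2 × 20, A = 24 cm², x = 7.9 cm, Ī = 2.88 cm⁴.
Top flange (beyond web): 7.3 × 1.8, A = 13.14 cm², x = 12.15 cm, Ī = 58.3526 cm⁴.
Bottom flange (beyond web): 7.3 × 1.8, A = 13.14 cm², x = 3.65 cm, Ī = 58.3526 cm⁴.
Centroid: x̄ = ΣA·x / ΣA = 7.9 cm.
Transfer each piece to the vertical centroidal axis using Ī + A·d² with d = x − 7.9:
  web: d = 0 cm → contributes +2.88 cm⁴
  top flange (beyond web): d = 4.25 cm → contributes +295.694 cm⁴
  bottom flange (beyond web): d = -4.25 cm → contributes +295.694 cm⁴
Total I = 594.268 cm⁴.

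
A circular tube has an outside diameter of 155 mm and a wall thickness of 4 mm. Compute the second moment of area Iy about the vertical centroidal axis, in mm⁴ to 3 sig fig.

Iy ≈ 5.41 × 10⁶ mm⁴

Treat the section as a set of non-overlapping primitives; coordinates are from the bounding-box lower-left.
Outer circle: ⌀155, A = 18 869 mm², x = 77.5 mm, Ī = 28 333 269 mm⁴.
Bore (subtracted): ⌀147, A = 16 972 mm², x = 77.5 mm, Ī = 22 921 300 mm⁴.
By symmetry the centroid is at mid-width, x̄ = 77.5 mm.
All pieces are centred on the vertical centroidal axis, so I = ΣĪ (holes subtracted) = 5 411 970 mm⁴.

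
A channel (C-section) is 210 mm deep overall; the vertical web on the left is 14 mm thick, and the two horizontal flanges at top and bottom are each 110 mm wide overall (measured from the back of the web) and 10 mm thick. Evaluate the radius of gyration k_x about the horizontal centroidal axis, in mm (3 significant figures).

k_x ≈ 78.6 mm

Break the section into simple shapes (no overlaps), measuring from the bottom-left corner of the bounding box.
Web: 14 × 210, A = 2 940 mm², y = 105 mm, Ī = 10 804 500 mm⁴.
Top flange (beyond web): 96 × 10, A = 960 mm², y = 205 mm, Ī = 8 000 mm⁴.
Bottom flange (beyond web): 96 × 10, A = 960 mm², y = 5 mm, Ī = 8 000 mm⁴.
By symmetry the centroid is at mid-height, ȳ = 105 mm.
Transfer each piece to the horizontal centroidal axis using Ī + A·d² with d = y − 105:
  web: d = 0 mm → contributes +10 804 500 mm⁴
  top flange (beyond web): d = 100 mm → contributes +9 608 000 mm⁴
  bottom flange (beyond web): d = -100 mm → contributes +9 608 000 mm⁴
Total I = 30 020 500 mm⁴.
Radius of gyration: k = √(I/A) = √(30 020 500 / 4 860) = 78.594 mm.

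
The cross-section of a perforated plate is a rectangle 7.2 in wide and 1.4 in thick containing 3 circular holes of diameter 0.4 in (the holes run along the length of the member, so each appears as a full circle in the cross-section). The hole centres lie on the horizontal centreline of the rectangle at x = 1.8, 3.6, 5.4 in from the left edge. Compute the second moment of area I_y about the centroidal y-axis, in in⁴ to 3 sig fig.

Treat the section as a set of non-overlapping primitives; coordinates are from the bounding-box lower-left.
Plate: 7.2 × 1.4, A = 10.08 in², x = 3.6 in, Ī = 43.546 in⁴.
Hole 1 (subtracted): ⌀0.4, A = 0.12566 in², x = 1.8 in, Ī = 0.0012566 in⁴.
Hole 2 (subtracted): ⌀0.4, A = 0.12566 in², x = 3.6 in, Ī = 0.0012566 in⁴.
Hole 3 (subtracted): ⌀0.4, A = 0.12566 in², x = 5.4 in, Ī = 0.0012566 in⁴.
By symmetry the centroid is at mid-width, x̄ = 3.6 in.
Transfer each piece to the centroidal y-axis using Ī + A·d² with d = x − 3.6:
  plate: d = 0 in → contributes +43.546 in⁴
  hole 1: d = -1.8 in → contributes −0.40841 in⁴
  hole 2: d = 0 in → contributes −0.0012566 in⁴
  hole 3: d = 1.8 in → contributes −0.40841 in⁴
Total I = 42.728 in⁴.

I_y ≈ 42.7 in⁴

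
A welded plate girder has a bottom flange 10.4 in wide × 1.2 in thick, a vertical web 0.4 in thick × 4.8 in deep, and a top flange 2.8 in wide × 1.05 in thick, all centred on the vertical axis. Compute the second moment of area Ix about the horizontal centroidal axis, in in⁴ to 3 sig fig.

Ix ≈ 95.0 in⁴

Split into non-overlapping primitives; take the origin at the lower-left of the bounding box.
Bottom plate: 10.4 × 1.2, A = 12.48 in², y = 0.6 in, Ī = 1.4976 in⁴.
Web plate: 0.4 × 4.8, A = 1.92 in², y = 3.6 in, Ī = 3.6864 in⁴.
Top plate: 2.8 × 1.05, A = 2.94 in², y = 6.525 in, Ī = 0.27011 in⁴.
Centroid: ȳ = ΣA·y / ΣA = 1.9368 in.
Transfer each piece to the horizontal centroidal axis using Ī + A·d² with d = y − 1.9368:
  bottom plate: d = -1.3368 in → contributes +23.799 in⁴
  web plate: d = 1.6632 in → contributes +8.9978 in⁴
  top plate: d = 4.5882 in → contributes +62.163 in⁴
Total I = 94.959 in⁴.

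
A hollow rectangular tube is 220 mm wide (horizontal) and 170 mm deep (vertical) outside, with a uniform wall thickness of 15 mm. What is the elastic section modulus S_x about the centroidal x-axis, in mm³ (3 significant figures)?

S_x ≈ 5.49 × 10⁵ mm³

Split into non-overlapping primitives; take the origin at the lower-left of the bounding box.
Outer rectangle: 220 × 170, A = 37 400 mm², y = 85 mm, Ī = 90 071 667 mm⁴.
Inner void (subtracted): 190 × 140, A = 26 600 mm², y = 85 mm, Ī = 43 446 667 mm⁴.
By symmetry the centroid is at mid-height, ȳ = 85 mm.
All pieces are centred on the centroidal x-axis, so I = ΣĪ (holes subtracted) = 46 625 000 mm⁴.
Extreme fibre distance c = 85 mm; S = I/c = 548 529 mm³.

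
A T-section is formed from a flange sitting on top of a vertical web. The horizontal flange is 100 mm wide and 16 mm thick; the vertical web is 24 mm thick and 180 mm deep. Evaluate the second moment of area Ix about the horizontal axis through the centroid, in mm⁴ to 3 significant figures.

Split into non-overlapping primitives; take the origin at the lower-left of the bounding box.
Flange: 100 × 16, A = 1 600 mm², y = 188 mm, Ī = 34 133 mm⁴.
Web: 24 × 180, A = 4 320 mm², y = 90 mm, Ī = 11 664 000 mm⁴.
Centroid: ȳ = ΣA·y / ΣA = 116.49 mm.
Transfer each piece to the horizontal axis through the centroid using Ī + A·d² with d = y − 116.49:
  flange: d = 71.514 mm → contributes +8 216 826 mm⁴
  web: d = -26.486 mm → contributes +14 694 627 mm⁴
Total I = 22 911 452 mm⁴.

Ix ≈ 2.29 × 10⁷ mm⁴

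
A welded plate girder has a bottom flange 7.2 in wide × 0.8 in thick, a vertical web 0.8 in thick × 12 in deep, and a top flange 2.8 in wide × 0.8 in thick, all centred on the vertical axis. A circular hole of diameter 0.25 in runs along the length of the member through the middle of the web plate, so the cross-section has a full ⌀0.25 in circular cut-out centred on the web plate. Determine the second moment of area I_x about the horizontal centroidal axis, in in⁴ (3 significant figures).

I_x ≈ 414 in⁴

Decompose the section into non-overlapping parts with the origin at the bottom-left of its bounding rectangle.
Bottom plate: 7.2 × 0.8, A = 5.76 in², y = 0.4 in, Ī = 0.3072 in⁴.
Web plate: 0.8 × 12, A = 9.6 in², y = 6.8 in, Ī = 115.2 in⁴.
Top plate: 2.8 × 0.8, A = 2.24 in², y = 13.2 in, Ī = 0.11947 in⁴.
Hole (subtracted): ⌀0.25, A = 0.049087 in², y = 6.8 in, Ī = 0.00019175 in⁴.
Centroid: ȳ = ΣA·y / ΣA = 5.5164 in.
Transfer each piece to the horizontal centroidal axis using Ī + A·d² with d = y − 5.5164:
  bottom plate: d = -5.1164 in → contributes +151.09 in⁴
  web plate: d = 1.2836 in → contributes +131.02 in⁴
  top plate: d = 7.6836 in → contributes +132.36 in⁴
  hole: d = 1.2836 in → contributes −0.081067 in⁴
Total I = 414.39 in⁴.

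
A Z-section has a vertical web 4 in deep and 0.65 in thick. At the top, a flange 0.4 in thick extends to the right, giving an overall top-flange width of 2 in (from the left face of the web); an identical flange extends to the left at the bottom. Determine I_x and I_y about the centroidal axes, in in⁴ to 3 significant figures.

I_x ≈ 6.98 in⁴, I_y ≈ 1.34 in⁴

Break the section into simple shapes (no overlaps), measuring from the bottom-left corner of the bounding box.
Web: 0.65 × 4, A = 2.6 in², y = 2 in, Ī = 3.4667 in⁴.
Top flange (beyond web): 1.35 × 0.4, A = 0.54 in², y = 3.8 in, Ī = 0.0072 in⁴.
Bottom flange (beyond web): 1.35 × 0.4, A = 0.54 in², y = 0.2 in, Ī = 0.0072 in⁴.
Centroid: ȳ = ΣA·y / ΣA = 2 in.
Transfer each piece to the centroidal x-axis using Ī + A·d² with d = y − 2:
  web: d = 0 in → contributes +3.4667 in⁴
  top flange (beyond web): d = 1.8 in → contributes +1.7568 in⁴
  bottom flange (beyond web): d = -1.8 in → contributes +1.7568 in⁴
Total I = 6.9803 in⁴.
For the y-axis: x̄ = 1.675 in.
Repeating about the centroidal y-axis gives I_y = 1.3356 in⁴.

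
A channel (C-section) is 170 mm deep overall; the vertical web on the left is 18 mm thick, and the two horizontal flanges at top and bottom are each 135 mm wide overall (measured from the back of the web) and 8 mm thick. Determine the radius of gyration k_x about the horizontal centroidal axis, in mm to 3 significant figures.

k_x ≈ 63.1 mm

Break the section into simple shapes (no overlaps), measuring from the bottom-left corner of the bounding box.
Web: 18 × 170, A = 3 060 mm², y = 85 mm, Ī = 7 369 500 mm⁴.
Top flange (beyond web): 117 × 8, A = 936 mm², y = 166 mm, Ī = 4 992 mm⁴.
Bottom flange (beyond web): 117 × 8, A = 936 mm², y = 4 mm, Ī = 4 992 mm⁴.
By symmetry the centroid is at mid-height, ȳ = 85 mm.
Transfer each piece to the horizontal centroidal axis using Ī + A·d² with d = y − 85:
  web: d = 0 mm → contributes +7 369 500 mm⁴
  top flange (beyond web): d = 81 mm → contributes +6 146 088 mm⁴
  bottom flange (beyond web): d = -81 mm → contributes +6 146 088 mm⁴
Total I = 19 661 676 mm⁴.
Radius of gyration: k = √(I/A) = √(19 661 676 / 4 932) = 63.139 mm.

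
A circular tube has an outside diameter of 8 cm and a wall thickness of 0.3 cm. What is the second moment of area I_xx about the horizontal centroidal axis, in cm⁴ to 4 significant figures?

Break the section into simple shapes (no overlaps), measuring from the bottom-left corner of the bounding box.
Outer circle: ⌀8, A = 50.2655 cm², y = 4 cm, Ī = 201.062 cm⁴.
Bore (subtracted): ⌀7.4, A = 43.0084 cm², y = 4 cm, Ī = 147.196 cm⁴.
By symmetry the centroid is at mid-height, ȳ = 4 cm.
All pieces are centred on the horizontal centroidal axis, so I = ΣĪ (holes subtracted) = 53.8657 cm⁴.

I_xx ≈ 53.87 cm⁴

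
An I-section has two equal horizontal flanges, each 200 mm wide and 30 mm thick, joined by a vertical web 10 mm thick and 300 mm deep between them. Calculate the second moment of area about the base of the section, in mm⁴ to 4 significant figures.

Break the section into simple shapes (no overlaps), measuring from the bottom-left corner of the bounding box.
Bottom flange: 200 × 30, A = 6 000 mm², y = 15 mm, Ī = 450 000 mm⁴.
Web: 10 × 300, A = 3 000 mm², y = 180 mm, Ī = 22 500 000 mm⁴.
Top flange: 200 × 30, A = 6 000 mm², y = 345 mm, Ī = 450 000 mm⁴.
Transfer each piece to a horizontal axis along the bottom face using Ī + A·d² with d = y − 0:
  bottom flange: d = 15 mm → contributes +1 800 000 mm⁴
  web: d = 180 mm → contributes +119 700 000 mm⁴
  top flange: d = 345 mm → contributes +714 600 000 mm⁴
Total I = 836 100 000 mm⁴.

I_base ≈ 8.361 × 10⁸ mm⁴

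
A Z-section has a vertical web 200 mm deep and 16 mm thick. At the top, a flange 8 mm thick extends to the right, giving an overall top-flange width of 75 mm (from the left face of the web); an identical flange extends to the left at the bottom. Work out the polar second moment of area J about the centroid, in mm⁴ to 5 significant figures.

J ≈ 2.1041 × 10⁷ mm⁴

Treat the section as a set of non-overlapping primitives; coordinates are from the bounding-box lower-left.
Web: 16 × 200, A = 3 200 mm², y = 100 mm, Ī = 10 666 667 mm⁴.
Top flange (beyond web): 59 × 8, A = 472 mm², y = 196 mm, Ī = 2517.333 mm⁴.
Bottom flange (beyond web): 59 × 8, A = 472 mm², y = 4 mm, Ī = 2517.333 mm⁴.
Centroid: ȳ = ΣA·y / ΣA = 100 mm.
Transfer each piece to the centroidal x-axis using Ī + A·d² with d = y − 100:
  web: d = 0 mm → contributes +10 666 667 mm⁴
  top flange (beyond web): d = 96 mm → contributes +4 352 469 mm⁴
  bottom flange (beyond web): d = -96 mm → contributes +4 352 469 mm⁴
Total I = 19 371 605 mm⁴.
For the y-axis: x̄ = 67 mm.
Repeating about the centroidal y-axis gives I_y = 1 669 605 mm⁴.
Polar second moment: J = I_x + I_y = 21 041 211 mm⁴.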